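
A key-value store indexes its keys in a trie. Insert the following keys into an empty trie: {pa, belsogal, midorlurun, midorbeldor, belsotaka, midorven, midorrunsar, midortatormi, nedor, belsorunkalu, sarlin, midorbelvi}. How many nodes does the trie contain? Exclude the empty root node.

Insert word by word; a character creates a node only if that edge doesn't already exist:
  "pa" → 2 new (p, a)
  "belsogal" → 8 new (b, e, l, s, o, g, a, l)
  "midorlurun" → 10 new (m, i, d, o, r, l, u, r, u, n)
  "midorbeldor" → prefix "midor" already present; 6 new (b, e, l, d, o, r)
  "belsotaka" → prefix "belso" already present; 4 new (t, a, k, a)
  "midorven" → prefix "midor" already present; 3 new (v, e, n)
  "midorrunsar" → prefix "midor" already present; 6 new (r, u, n, s, a, r)
  "midortatormi" → prefix "midor" already present; 7 new (t, a, t, o, r, m, i)
  "nedor" → 5 new (n, e, d, o, r)
  "belsorunkalu" → prefix "belso" already present; 7 new (r, u, n, k, a, l, u)
  "sarlin" → 6 new (s, a, r, l, i, n)
  "midorbelvi" → prefix "midorbel" already present; 2 new (v, i)
Total nodes = 2 + 8 + 10 + 6 + 4 + 3 + 6 + 7 + 5 + 7 + 6 + 2 = 66

66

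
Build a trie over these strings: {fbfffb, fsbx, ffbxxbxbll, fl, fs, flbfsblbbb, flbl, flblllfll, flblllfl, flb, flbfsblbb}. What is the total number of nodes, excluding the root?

Trace insertions, counting only characters that open a new branch:
  "fbfffb" → 6 new (f, b, f, f, f, b)
  "fsbx" → prefix "f" already present; 3 new (s, b, x)
  "ffbxxbxbll" → prefix "f" already present; 9 new (f, b, x, x, b, x, b, l, l)
  "fl" → prefix "f" already present; 1 new (l)
  "fs" → prefix "fs" already present; 0 new (none)
  "flbfsblbbb" → prefix "fl" already present; 8 new (b, f, s, b, l, b, b, b)
  "flbl" → prefix "flb" already present; 1 new (l)
  "flblllfll" → prefix "flbl" already present; 5 new (l, l, f, l, l)
  "flblllfl" → prefix "flblllfl" already present; 0 new (none)
  "flb" → prefix "flb" already present; 0 new (none)
  "flbfsblbb" → prefix "flbfsblbb" already present; 0 new (none)
Total nodes = 6 + 3 + 9 + 1 + 0 + 8 + 1 + 5 + 0 + 0 + 0 = 33

33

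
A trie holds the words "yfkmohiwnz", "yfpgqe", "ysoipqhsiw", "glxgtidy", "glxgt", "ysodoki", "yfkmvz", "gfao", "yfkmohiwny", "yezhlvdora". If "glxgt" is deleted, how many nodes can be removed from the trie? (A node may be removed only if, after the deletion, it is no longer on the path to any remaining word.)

0

A node on "glxgt"'s path can go only if nothing else ends at it or branches off below it.
Every node on "glxgt" is still needed (e.g. by "glxgtidy"), so nothing is freed.
Nodes removed: 0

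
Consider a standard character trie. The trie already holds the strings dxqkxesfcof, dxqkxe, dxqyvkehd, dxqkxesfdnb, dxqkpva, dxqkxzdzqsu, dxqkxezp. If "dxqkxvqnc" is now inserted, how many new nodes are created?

4

The longest prefix of "dxqkxvqnc" already in the trie is "dxqkx" (length 5).
New nodes needed: |"dxqkxvqnc"| − 5 = 9 − 5 = 4.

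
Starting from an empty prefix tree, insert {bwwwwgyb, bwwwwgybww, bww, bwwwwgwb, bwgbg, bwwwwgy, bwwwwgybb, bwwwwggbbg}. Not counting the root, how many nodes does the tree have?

Count nodes per top-level branch (shared prefixes stored once):
  'b'-branch (bwgbg, bww, bwwwwggbbg, bwwwwgwb, bwwwwgy, bwwwwgyb, bwwwwgybb, bwwwwgybww): 20 nodes
Sum: 20

20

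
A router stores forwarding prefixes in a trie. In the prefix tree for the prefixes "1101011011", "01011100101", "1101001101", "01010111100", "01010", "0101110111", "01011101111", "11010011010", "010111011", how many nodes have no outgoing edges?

Leaves are exactly the stored words that no other stored word extends.
Those words: "01010111100", "01011100101", "01011101111", "11010011010", "1101011011"
Leaf count: 5

5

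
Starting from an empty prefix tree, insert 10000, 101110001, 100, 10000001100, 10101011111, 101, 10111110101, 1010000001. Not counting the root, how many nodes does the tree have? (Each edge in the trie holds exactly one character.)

38

Insert word by word; a character creates a node only if that edge doesn't already exist:
  "10000" → 5 new (1, 0, 0, 0, 0)
  "101110001" → prefix "10" already present; 7 new (1, 1, 1, 0, 0, 0, 1)
  "100" → prefix "100" already present; 0 new (none)
  "10000001100" → prefix "10000" already present; 6 new (0, 0, 1, 1, 0, 0)
  "10101011111" → prefix "101" already present; 8 new (0, 1, 0, 1, 1, 1, 1, 1)
  "101" → prefix "101" already present; 0 new (none)
  "10111110101" → prefix "10111" already present; 6 new (1, 1, 0, 1, 0, 1)
  "1010000001" → prefix "1010" already present; 6 new (0, 0, 0, 0, 0, 1)
Total nodes = 5 + 7 + 0 + 6 + 8 + 0 + 6 + 6 = 38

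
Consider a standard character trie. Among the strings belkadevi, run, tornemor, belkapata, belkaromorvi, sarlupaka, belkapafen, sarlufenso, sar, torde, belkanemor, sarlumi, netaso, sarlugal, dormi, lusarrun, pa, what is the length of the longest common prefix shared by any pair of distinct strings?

7

Equivalently: take the maximum, over all pairs, of their longest common prefix length.
"belkapafen" and "belkapata" agree on "belkapa" (7 characters) before diverging; nothing deeper is shared.
Longest shared-prefix length: 7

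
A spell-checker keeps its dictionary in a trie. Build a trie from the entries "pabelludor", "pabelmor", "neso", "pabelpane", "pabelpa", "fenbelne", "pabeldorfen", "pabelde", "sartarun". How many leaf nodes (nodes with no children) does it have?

8

Leaves are exactly the stored words that no other stored word extends.
Those words: "fenbelne", "neso", "pabelde", "pabeldorfen", "pabelludor", "pabelmor", "pabelpane", "sartarun"
Leaf count: 8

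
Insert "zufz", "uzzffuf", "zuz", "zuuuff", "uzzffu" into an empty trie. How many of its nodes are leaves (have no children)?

4

A leaf is a node with no children — equivalently, the end of a word that is not a proper prefix of any other stored word.
Those words: "uzzffuf", "zufz", "zuuuff", "zuz"
Leaf count: 4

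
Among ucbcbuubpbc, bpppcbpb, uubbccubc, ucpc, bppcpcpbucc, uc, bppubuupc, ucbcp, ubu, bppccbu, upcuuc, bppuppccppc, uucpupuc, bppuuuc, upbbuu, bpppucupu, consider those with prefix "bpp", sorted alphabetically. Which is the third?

DFS of the "bpp" subtree visits, in order: "bppccbu", "bppcpcpbucc", "bpppcbpb", "bpppucupu", "bppubuupc", "bppuppccppc", "bppuuuc"
Position 3: bpppcbpb

bpppcbpb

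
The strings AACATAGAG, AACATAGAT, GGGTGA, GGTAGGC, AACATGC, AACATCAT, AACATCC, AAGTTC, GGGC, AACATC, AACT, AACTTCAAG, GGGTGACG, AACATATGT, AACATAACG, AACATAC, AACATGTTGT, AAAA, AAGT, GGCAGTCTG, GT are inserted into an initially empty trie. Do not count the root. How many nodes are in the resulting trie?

61

For each word, the new-node count is its length minus the longest prefix already in the trie:
  "AACATAGAG" → 9 new (A, A, C, A, T, A, G, A, G)
  "AACATAGAT" → prefix "AACATAGA" already present; 1 new (T)
  "GGGTGA" → 6 new (G, G, G, T, G, A)
  "GGTAGGC" → prefix "GG" already present; 5 new (T, A, G, G, C)
  "AACATGC" → prefix "AACAT" already present; 2 new (G, C)
  "AACATCAT" → prefix "AACAT" already present; 3 new (C, A, T)
  "AACATCC" → prefix "AACATC" already present; 1 new (C)
  "AAGTTC" → prefix "AA" already present; 4 new (G, T, T, C)
  "GGGC" → prefix "GGG" already present; 1 new (C)
  "AACATC" → prefix "AACATC" already present; 0 new (none)
  "AACT" → prefix "AAC" already present; 1 new (T)
  "AACTTCAAG" → prefix "AACT" already present; 5 new (T, C, A, A, G)
  "GGGTGACG" → prefix "GGGTGA" already present; 2 new (C, G)
  "AACATATGT" → prefix "AACATA" already present; 3 new (T, G, T)
  "AACATAACG" → prefix "AACATA" already present; 3 new (A, C, G)
  "AACATAC" → prefix "AACATA" already present; 1 new (C)
  "AACATGTTGT" → prefix "AACATG" already present; 4 new (T, T, G, T)
  "AAAA" → prefix "AA" already present; 2 new (A, A)
  "AAGT" → prefix "AAGT" already present; 0 new (none)
  "GGCAGTCTG" → prefix "GG" already present; 7 new (C, A, G, T, C, T, G)
  "GT" → prefix "G" already present; 1 new (T)
Total nodes = 9 + 1 + 6 + 5 + 2 + 3 + 1 + 4 + 1 + 0 + 1 + 5 + 2 + 3 + 3 + 1 + 4 + 2 + 0 + 7 + 1 = 61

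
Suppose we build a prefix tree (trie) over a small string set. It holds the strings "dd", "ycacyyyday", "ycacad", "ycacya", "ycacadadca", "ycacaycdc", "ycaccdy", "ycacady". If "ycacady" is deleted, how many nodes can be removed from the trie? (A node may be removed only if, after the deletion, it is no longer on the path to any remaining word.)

1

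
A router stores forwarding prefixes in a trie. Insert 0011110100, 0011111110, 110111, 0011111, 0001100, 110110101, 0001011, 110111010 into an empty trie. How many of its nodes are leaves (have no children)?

6

A leaf is a node with no children — equivalently, the end of a word that is not a proper prefix of any other stored word.
Those words: "0001011", "0001100", "0011110100", "0011111110", "110110101", "110111010"
Leaf count: 6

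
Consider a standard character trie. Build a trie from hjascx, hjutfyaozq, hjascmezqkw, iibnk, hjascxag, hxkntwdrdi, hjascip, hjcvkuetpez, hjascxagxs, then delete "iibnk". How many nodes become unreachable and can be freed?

5

A node on "iibnk"'s path can go only if nothing else ends at it or branches off below it.
No other word shares any prefix with "iibnk", so all 5 of its nodes go.
Nodes removed: 5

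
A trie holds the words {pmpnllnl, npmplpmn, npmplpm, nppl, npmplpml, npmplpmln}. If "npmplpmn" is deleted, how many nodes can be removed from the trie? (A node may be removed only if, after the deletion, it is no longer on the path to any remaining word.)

A node on "npmplpmn"'s path can go only if nothing else ends at it or branches off below it.
The suffix "n" (1 node) is used only by "npmplpmn"; the node for "npmplpm" still has the child "l", so pruning stops there.
Nodes removed: 1

1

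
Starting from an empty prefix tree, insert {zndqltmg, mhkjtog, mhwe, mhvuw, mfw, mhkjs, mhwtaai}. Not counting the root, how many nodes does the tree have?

Trie structure (* marks end of a word):
(root)
├─ m
│  ├─ f
│  │  └─ w *
│  └─ h
│     ├─ k
│     │  └─ j
│     │     ├─ s *
│     │     └─ t
│     │        └─ o
│     │           └─ g *
│     ├─ v
│     │  └─ u
│     │     └─ w *
│     └─ w
│        ├─ e *
│        └─ t
│           └─ a
│              └─ a
│                 └─ i *
└─ z
   └─ n
      └─ d
         └─ q
            └─ l
               └─ t
                  └─ m
                     └─ g *
Counting every labelled node above: 27.

27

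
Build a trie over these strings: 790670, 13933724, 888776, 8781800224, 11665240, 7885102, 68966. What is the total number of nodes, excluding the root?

47

Insert word by word; a character creates a node only if that edge doesn't already exist:
  "790670" → 6 new (7, 9, 0, 6, 7, 0)
  "13933724" → 8 new (1, 3, 9, 3, 3, 7, 2, 4)
  "888776" → 6 new (8, 8, 8, 7, 7, 6)
  "8781800224" → prefix "8" already present; 9 new (7, 8, 1, 8, 0, 0, 2, 2, 4)
  "11665240" → prefix "1" already present; 7 new (1, 6, 6, 5, 2, 4, 0)
  "7885102" → prefix "7" already present; 6 new (8, 8, 5, 1, 0, 2)
  "68966" → 5 new (6, 8, 9, 6, 6)
Total nodes = 6 + 8 + 6 + 9 + 7 + 6 + 5 = 47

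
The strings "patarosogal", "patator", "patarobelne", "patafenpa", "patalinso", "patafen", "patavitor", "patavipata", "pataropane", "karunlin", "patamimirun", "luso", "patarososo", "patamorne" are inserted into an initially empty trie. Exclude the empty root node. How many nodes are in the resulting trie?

Insert word by word; a character creates a node only if that edge doesn't already exist:
  "patarosogal" → 11 new (p, a, t, a, r, o, s, o, g, a, l)
  "patator" → prefix "pata" already present; 3 new (t, o, r)
  "patarobelne" → prefix "pataro" already present; 5 new (b, e, l, n, e)
  "patafenpa" → prefix "pata" already present; 5 new (f, e, n, p, a)
  "patalinso" → prefix "pata" already present; 5 new (l, i, n, s, o)
  "patafen" → prefix "patafen" already present; 0 new (none)
  "patavitor" → prefix "pata" already present; 5 new (v, i, t, o, r)
  "patavipata" → prefix "patavi" already present; 4 new (p, a, t, a)
  "pataropane" → prefix "pataro" already present; 4 new (p, a, n, e)
  "karunlin" → 8 new (k, a, r, u, n, l, i, n)
  "patamimirun" → prefix "pata" already present; 7 new (m, i, m, i, r, u, n)
  "luso" → 4 new (l, u, s, o)
  "patarososo" → prefix "pataroso" already present; 2 new (s, o)
  "patamorne" → prefix "patam" already present; 4 new (o, r, n, e)
Total nodes = 11 + 3 + 5 + 5 + 5 + 0 + 5 + 4 + 4 + 8 + 7 + 4 + 2 + 4 = 67

67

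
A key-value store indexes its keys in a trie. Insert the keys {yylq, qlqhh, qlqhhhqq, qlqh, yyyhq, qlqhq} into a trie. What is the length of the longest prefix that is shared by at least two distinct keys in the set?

5

Look for the deepest trie node that still has at least two words in its subtree.
e.g. "qlqhh" and "qlqhhhqq" share the prefix "qlqhh" of length 5; no pair shares a longer one.
Longest shared-prefix length: 5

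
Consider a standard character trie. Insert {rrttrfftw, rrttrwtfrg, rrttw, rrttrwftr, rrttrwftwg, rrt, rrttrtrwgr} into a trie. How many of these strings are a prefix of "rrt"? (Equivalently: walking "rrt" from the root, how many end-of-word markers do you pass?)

1

Traverse "rrt" character by character; count nodes along the way that are marked as word ends.
Prefixes of the query that are stored words: "rrt"
Count: 1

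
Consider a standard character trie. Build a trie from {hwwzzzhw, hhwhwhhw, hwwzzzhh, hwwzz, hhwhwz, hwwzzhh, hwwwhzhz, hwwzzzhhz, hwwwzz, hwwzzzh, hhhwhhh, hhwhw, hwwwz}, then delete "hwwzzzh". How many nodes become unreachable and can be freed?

After clearing the end-marker at "hwwzzzh", prune upward until reaching a node still needed by another word.
Every node on "hwwzzzh" is still needed (e.g. by "hwwzzzhw"), so nothing is freed.
Nodes removed: 0

0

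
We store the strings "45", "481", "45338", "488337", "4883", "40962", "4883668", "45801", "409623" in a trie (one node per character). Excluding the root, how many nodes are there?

22

For each word, the new-node count is its length minus the longest prefix already in the trie:
  "45" → 2 new (4, 5)
  "481" → prefix "4" already present; 2 new (8, 1)
  "45338" → prefix "45" already present; 3 new (3, 3, 8)
  "488337" → prefix "48" already present; 4 new (8, 3, 3, 7)
  "4883" → prefix "4883" already present; 0 new (none)
  "40962" → prefix "4" already present; 4 new (0, 9, 6, 2)
  "4883668" → prefix "4883" already present; 3 new (6, 6, 8)
  "45801" → prefix "45" already present; 3 new (8, 0, 1)
  "409623" → prefix "40962" already present; 1 new (3)
Total nodes = 2 + 2 + 3 + 4 + 0 + 4 + 3 + 3 + 1 = 22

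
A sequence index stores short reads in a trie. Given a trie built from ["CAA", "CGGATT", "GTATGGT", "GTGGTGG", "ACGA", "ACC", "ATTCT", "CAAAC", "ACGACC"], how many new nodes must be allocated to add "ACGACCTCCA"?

Walking "ACGACCTCCA" from the root, the first 6 characters ("ACGACC") follow existing edges; "T" is the first miss.
New nodes needed: |"ACGACCTCCA"| − 6 = 10 − 6 = 4.

4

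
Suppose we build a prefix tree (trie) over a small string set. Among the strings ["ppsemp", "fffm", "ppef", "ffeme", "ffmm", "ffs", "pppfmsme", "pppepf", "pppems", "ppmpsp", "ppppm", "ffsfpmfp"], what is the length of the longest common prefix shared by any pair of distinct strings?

Look for the deepest trie node that still has at least two words in its subtree.
e.g. "pppems" and "pppepf" share the prefix "pppe" of length 4; no pair shares a longer one.
Longest shared-prefix length: 4

4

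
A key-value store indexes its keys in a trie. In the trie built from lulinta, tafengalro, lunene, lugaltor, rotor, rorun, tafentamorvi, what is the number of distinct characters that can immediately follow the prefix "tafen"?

Follow the path "tafen" to its node, then look at its outgoing edges.
Characters that immediately follow "tafen" among the stored strings: {g, t}.
That node has 2 child edges.

2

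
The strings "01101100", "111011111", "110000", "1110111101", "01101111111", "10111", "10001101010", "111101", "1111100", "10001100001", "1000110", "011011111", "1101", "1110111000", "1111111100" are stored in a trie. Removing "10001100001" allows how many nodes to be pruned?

A node on "10001100001"'s path can go only if nothing else ends at it or branches off below it.
The suffix "0001" (4 nodes) is used only by "10001100001"; the node for "1000110" still has the child "1", so pruning stops there.
Nodes removed: 4

4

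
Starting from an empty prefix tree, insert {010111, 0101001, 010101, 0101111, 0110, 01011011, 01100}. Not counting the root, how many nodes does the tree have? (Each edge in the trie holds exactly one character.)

17

Insert word by word; a character creates a node only if that edge doesn't already exist:
  "010111" → 6 new (0, 1, 0, 1, 1, 1)
  "0101001" → prefix "0101" already present; 3 new (0, 0, 1)
  "010101" → prefix "01010" already present; 1 new (1)
  "0101111" → prefix "010111" already present; 1 new (1)
  "0110" → prefix "01" already present; 2 new (1, 0)
  "01011011" → prefix "01011" already present; 3 new (0, 1, 1)
  "01100" → prefix "0110" already present; 1 new (0)
Total nodes = 6 + 3 + 1 + 1 + 2 + 3 + 1 = 17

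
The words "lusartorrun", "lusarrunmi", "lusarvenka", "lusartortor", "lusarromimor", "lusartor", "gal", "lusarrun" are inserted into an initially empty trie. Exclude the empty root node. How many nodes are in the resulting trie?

33

Trace insertions, counting only characters that open a new branch:
  "lusartorrun" → 11 new (l, u, s, a, r, t, o, r, r, u, n)
  "lusarrunmi" → prefix "lusar" already present; 5 new (r, u, n, m, i)
  "lusarvenka" → prefix "lusar" already present; 5 new (v, e, n, k, a)
  "lusartortor" → prefix "lusartor" already present; 3 new (t, o, r)
  "lusarromimor" → prefix "lusarr" already present; 6 new (o, m, i, m, o, r)
  "lusartor" → prefix "lusartor" already present; 0 new (none)
  "gal" → 3 new (g, a, l)
  "lusarrun" → prefix "lusarrun" already present; 0 new (none)
Total nodes = 11 + 5 + 5 + 3 + 6 + 0 + 3 + 0 = 33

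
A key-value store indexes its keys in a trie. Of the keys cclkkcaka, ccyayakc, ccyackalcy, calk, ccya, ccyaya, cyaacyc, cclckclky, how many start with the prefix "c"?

Filter for entries beginning with "c":
Words under "c": calk, cclckclky, cclkkcaka, ccya, ccyackalcy, ccyaya, ccyayakc, cyaacyc
Count: 8

8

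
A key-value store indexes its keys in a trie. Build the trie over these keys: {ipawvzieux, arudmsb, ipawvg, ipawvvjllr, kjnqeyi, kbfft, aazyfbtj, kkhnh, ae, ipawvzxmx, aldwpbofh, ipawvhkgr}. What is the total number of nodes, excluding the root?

61

Insert word by word; a character creates a node only if that edge doesn't already exist:
  "ipawvzieux" → 10 new (i, p, a, w, v, z, i, e, u, x)
  "arudmsb" → 7 new (a, r, u, d, m, s, b)
  "ipawvg" → prefix "ipawv" already present; 1 new (g)
  "ipawvvjllr" → prefix "ipawv" already present; 5 new (v, j, l, l, r)
  "kjnqeyi" → 7 new (k, j, n, q, e, y, i)
  "kbfft" → prefix "k" already present; 4 new (b, f, f, t)
  "aazyfbtj" → prefix "a" already present; 7 new (a, z, y, f, b, t, j)
  "kkhnh" → prefix "k" already present; 4 new (k, h, n, h)
  "ae" → prefix "a" already present; 1 new (e)
  "ipawvzxmx" → prefix "ipawvz" already present; 3 new (x, m, x)
  "aldwpbofh" → prefix "a" already present; 8 new (l, d, w, p, b, o, f, h)
  "ipawvhkgr" → prefix "ipawv" already present; 4 new (h, k, g, r)
Total nodes = 10 + 7 + 1 + 5 + 7 + 4 + 7 + 4 + 1 + 3 + 8 + 4 = 61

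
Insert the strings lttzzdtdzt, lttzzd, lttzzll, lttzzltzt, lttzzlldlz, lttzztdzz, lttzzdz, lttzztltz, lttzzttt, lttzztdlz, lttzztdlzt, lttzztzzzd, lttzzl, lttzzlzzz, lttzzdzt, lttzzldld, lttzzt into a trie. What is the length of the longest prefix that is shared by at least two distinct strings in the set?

The deepest shared node is where two words last agree before diverging.
e.g. "lttzztdlz" and "lttzztdlzt" share the prefix "lttzztdlz" of length 9; no pair shares a longer one.
Longest shared-prefix length: 9

9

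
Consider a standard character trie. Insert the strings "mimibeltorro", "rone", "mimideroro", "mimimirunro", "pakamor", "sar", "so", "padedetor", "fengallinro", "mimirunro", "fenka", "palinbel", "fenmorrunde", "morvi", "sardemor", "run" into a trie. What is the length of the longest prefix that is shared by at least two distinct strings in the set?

The deepest shared node is where two words last agree before diverging.
e.g. "mimibeltorro" and "mimideroro" share the prefix "mimi" of length 4; no pair shares a longer one.
Longest shared-prefix length: 4

4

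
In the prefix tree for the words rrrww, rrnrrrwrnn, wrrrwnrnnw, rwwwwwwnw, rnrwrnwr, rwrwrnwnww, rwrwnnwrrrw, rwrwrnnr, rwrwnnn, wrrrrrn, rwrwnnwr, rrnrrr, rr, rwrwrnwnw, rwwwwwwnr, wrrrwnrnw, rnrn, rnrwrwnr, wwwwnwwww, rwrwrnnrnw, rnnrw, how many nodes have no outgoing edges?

16

Leaves are exactly the stored words that no other stored word extends.
Those words: "rnnrw", "rnrn", "rnrwrnwr", "rnrwrwnr", "rrnrrrwrnn", "rrrww", "rwrwnnn", "rwrwnnwrrrw", "rwrwrnnrnw", "rwrwrnwnww", "rwwwwwwnr", "rwwwwwwnw", "wrrrrrn", "wrrrwnrnnw", "wrrrwnrnw", "wwwwnwwww"
Leaf count: 16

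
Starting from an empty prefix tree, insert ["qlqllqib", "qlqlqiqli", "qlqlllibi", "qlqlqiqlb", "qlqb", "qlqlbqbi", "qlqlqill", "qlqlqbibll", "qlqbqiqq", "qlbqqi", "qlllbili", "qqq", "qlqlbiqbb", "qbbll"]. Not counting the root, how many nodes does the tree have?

54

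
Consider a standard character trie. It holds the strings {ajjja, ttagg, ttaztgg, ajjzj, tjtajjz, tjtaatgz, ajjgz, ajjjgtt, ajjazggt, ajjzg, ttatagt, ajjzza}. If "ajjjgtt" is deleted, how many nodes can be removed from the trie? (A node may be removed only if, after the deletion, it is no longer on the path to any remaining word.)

3

A node on "ajjjgtt"'s path can go only if nothing else ends at it or branches off below it.
The suffix "gtt" (3 nodes) is used only by "ajjjgtt"; the node for "ajjj" still has the child "a", so pruning stops there.
Nodes removed: 3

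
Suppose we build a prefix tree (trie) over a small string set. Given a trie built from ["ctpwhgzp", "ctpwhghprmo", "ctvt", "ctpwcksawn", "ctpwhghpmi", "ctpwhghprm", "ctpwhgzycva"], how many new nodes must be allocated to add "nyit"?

Nothing in the trie begins with "n"; the whole of "nyit" is new.
4 − 0 = 4 new nodes.

4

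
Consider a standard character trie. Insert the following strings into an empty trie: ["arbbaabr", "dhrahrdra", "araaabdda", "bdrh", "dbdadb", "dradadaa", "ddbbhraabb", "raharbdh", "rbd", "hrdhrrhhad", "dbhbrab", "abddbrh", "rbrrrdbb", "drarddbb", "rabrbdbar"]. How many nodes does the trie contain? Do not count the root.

98

Trace insertions, counting only characters that open a new branch:
  "arbbaabr" → 8 new (a, r, b, b, a, a, b, r)
  "dhrahrdra" → 9 new (d, h, r, a, h, r, d, r, a)
  "araaabdda" → prefix "ar" already present; 7 new (a, a, a, b, d, d, a)
  "bdrh" → 4 new (b, d, r, h)
  "dbdadb" → prefix "d" already present; 5 new (b, d, a, d, b)
  "dradadaa" → prefix "d" already present; 7 new (r, a, d, a, d, a, a)
  "ddbbhraabb" → prefix "d" already present; 9 new (d, b, b, h, r, a, a, b, b)
  "raharbdh" → 8 new (r, a, h, a, r, b, d, h)
  "rbd" → prefix "r" already present; 2 new (b, d)
  "hrdhrrhhad" → 10 new (h, r, d, h, r, r, h, h, a, d)
  "dbhbrab" → prefix "db" already present; 5 new (h, b, r, a, b)
  "abddbrh" → prefix "a" already present; 6 new (b, d, d, b, r, h)
  "rbrrrdbb" → prefix "rb" already present; 6 new (r, r, r, d, b, b)
  "drarddbb" → prefix "dra" already present; 5 new (r, d, d, b, b)
  "rabrbdbar" → prefix "ra" already present; 7 new (b, r, b, d, b, a, r)
Total nodes = 8 + 9 + 7 + 4 + 5 + 7 + 9 + 8 + 2 + 10 + 5 + 6 + 6 + 5 + 7 = 98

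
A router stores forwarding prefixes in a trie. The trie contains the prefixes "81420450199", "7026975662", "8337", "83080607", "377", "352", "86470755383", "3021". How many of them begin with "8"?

4

Walk to "8"; the words in its subtree are exactly those with that prefix.
Words under "8": 81420450199, 83080607, 8337, 86470755383
Count: 4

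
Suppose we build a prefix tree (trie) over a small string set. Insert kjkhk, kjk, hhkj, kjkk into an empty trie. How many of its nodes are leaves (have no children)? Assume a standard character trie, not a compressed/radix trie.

A leaf is a node with no children — equivalently, the end of a word that is not a proper prefix of any other stored word.
Those words: "hhkj", "kjkhk", "kjkk"
Leaf count: 3

3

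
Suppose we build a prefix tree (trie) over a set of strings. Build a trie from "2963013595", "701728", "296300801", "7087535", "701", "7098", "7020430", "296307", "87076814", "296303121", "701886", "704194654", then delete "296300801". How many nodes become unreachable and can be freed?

A node on "296300801"'s path can go only if nothing else ends at it or branches off below it.
The suffix "0801" (4 nodes) is used only by "296300801"; the node for "29630" still has the child "1", so pruning stops there.
Nodes removed: 4

4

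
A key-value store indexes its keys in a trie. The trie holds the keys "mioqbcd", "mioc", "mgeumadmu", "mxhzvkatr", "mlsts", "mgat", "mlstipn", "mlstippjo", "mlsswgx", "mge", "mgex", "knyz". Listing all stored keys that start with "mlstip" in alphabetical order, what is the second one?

mlstippjo

Filter for "mlstip…" and sort: "mlstipn", "mlstippjo"
Position 2: mlstippjo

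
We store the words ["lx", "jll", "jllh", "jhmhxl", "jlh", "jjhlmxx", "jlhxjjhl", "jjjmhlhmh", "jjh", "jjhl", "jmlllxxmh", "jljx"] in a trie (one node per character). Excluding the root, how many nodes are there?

Trace insertions, counting only characters that open a new branch:
  "lx" → 2 new (l, x)
  "jll" → 3 new (j, l, l)
  "jllh" → prefix "jll" already present; 1 new (h)
  "jhmhxl" → prefix "j" already present; 5 new (h, m, h, x, l)
  "jlh" → prefix "jl" already present; 1 new (h)
  "jjhlmxx" → prefix "j" already present; 6 new (j, h, l, m, x, x)
  "jlhxjjhl" → prefix "jlh" already present; 5 new (x, j, j, h, l)
  "jjjmhlhmh" → prefix "jj" already present; 7 new (j, m, h, l, h, m, h)
  "jjh" → prefix "jjh" already present; 0 new (none)
  "jjhl" → prefix "jjhl" already present; 0 new (none)
  "jmlllxxmh" → prefix "j" already present; 8 new (m, l, l, l, x, x, m, h)
  "jljx" → prefix "jl" already present; 2 new (j, x)
Total nodes = 2 + 3 + 1 + 5 + 1 + 6 + 5 + 7 + 0 + 0 + 8 + 2 = 40

40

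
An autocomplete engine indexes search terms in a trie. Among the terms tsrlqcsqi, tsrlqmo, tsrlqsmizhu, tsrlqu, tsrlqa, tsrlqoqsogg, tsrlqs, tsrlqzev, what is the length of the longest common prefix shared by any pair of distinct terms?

Look for the deepest trie node that still has at least two words in its subtree.
e.g. "tsrlqs" and "tsrlqsmizhu" share the prefix "tsrlqs" of length 6; no pair shares a longer one.
Longest shared-prefix length: 6

6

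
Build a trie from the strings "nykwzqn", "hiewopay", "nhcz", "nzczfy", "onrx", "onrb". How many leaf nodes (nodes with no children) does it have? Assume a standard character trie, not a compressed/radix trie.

6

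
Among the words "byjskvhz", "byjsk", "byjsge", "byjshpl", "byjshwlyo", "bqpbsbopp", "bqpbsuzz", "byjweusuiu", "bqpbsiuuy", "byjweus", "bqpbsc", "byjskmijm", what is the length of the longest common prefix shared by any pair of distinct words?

Equivalently: take the maximum, over all pairs, of their longest common prefix length.
"byjweus" and "byjweusuiu" agree on "byjweus" (7 characters) before diverging; nothing deeper is shared.
Longest shared-prefix length: 7

7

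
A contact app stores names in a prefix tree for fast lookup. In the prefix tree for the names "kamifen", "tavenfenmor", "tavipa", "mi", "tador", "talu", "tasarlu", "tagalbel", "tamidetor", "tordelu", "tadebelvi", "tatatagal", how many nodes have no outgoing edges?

Leaves are exactly the stored words that no other stored word extends.
Those words: "kamifen", "mi", "tadebelvi", "tador", "tagalbel", "talu", "tamidetor", "tasarlu", "tatatagal", "tavenfenmor", "tavipa", "tordelu"
Leaf count: 12

12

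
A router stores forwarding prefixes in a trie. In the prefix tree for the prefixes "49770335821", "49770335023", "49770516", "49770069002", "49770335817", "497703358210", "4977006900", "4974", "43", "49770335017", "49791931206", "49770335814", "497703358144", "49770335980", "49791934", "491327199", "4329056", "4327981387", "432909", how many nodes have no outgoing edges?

15

Leaves are exactly the stored words that no other stored word extends.
Those words: "4327981387", "4329056", "432909", "491327199", "4974", "49770069002", "49770335017", "49770335023", "497703358144", "49770335817", "497703358210", "49770335980", "49770516", "49791931206", "49791934"
Leaf count: 15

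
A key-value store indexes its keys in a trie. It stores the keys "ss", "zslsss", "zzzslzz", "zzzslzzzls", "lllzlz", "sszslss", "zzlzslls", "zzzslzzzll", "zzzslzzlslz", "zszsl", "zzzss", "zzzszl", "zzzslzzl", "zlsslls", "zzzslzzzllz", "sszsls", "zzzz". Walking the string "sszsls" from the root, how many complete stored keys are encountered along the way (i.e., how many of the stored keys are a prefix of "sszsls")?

Traverse "sszsls" character by character; count nodes along the way that are marked as word ends.
Prefixes of the query that are stored words: "ss", "sszsls"
Count: 2

2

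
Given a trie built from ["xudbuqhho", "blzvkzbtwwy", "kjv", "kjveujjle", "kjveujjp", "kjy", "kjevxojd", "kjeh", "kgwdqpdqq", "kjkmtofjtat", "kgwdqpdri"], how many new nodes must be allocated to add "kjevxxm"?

The longest prefix of "kjevxxm" already in the trie is "kjevx" (length 5).
New nodes needed: |"kjevxxm"| − 5 = 7 − 5 = 2.

2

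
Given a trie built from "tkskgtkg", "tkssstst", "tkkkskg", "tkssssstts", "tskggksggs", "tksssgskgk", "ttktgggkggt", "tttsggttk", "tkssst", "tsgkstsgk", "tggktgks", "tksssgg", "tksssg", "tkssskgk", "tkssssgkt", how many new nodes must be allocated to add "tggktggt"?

2

The longest prefix of "tggktggt" already in the trie is "tggktg" (length 6).
So 8 − 6 = 2 new nodes.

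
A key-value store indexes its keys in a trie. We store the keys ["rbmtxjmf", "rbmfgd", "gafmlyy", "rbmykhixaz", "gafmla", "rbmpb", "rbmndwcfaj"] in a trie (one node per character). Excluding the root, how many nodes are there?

Insert word by word; a character creates a node only if that edge doesn't already exist:
  "rbmtxjmf" → 8 new (r, b, m, t, x, j, m, f)
  "rbmfgd" → prefix "rbm" already present; 3 new (f, g, d)
  "gafmlyy" → 7 new (g, a, f, m, l, y, y)
  "rbmykhixaz" → prefix "rbm" already present; 7 new (y, k, h, i, x, a, z)
  "gafmla" → prefix "gafml" already present; 1 new (a)
  "rbmpb" → prefix "rbm" already present; 2 new (p, b)
  "rbmndwcfaj" → prefix "rbm" already present; 7 new (n, d, w, c, f, a, j)
Total nodes = 8 + 3 + 7 + 7 + 1 + 2 + 7 = 35

35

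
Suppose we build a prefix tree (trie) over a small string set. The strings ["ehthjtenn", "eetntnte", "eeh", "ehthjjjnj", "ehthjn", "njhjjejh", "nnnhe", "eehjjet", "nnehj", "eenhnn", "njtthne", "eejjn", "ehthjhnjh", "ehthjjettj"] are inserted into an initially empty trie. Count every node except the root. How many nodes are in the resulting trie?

61

Trace insertions, counting only characters that open a new branch:
  "ehthjtenn" → 9 new (e, h, t, h, j, t, e, n, n)
  "eetntnte" → prefix "e" already present; 7 new (e, t, n, t, n, t, e)
  "eeh" → prefix "ee" already present; 1 new (h)
  "ehthjjjnj" → prefix "ehthj" already present; 4 new (j, j, n, j)
  "ehthjn" → prefix "ehthj" already present; 1 new (n)
  "njhjjejh" → 8 new (n, j, h, j, j, e, j, h)
  "nnnhe" → prefix "n" already present; 4 new (n, n, h, e)
  "eehjjet" → prefix "eeh" already present; 4 new (j, j, e, t)
  "nnehj" → prefix "nn" already present; 3 new (e, h, j)
  "eenhnn" → prefix "ee" already present; 4 new (n, h, n, n)
  "njtthne" → prefix "nj" already present; 5 new (t, t, h, n, e)
  "eejjn" → prefix "ee" already present; 3 new (j, j, n)
  "ehthjhnjh" → prefix "ehthj" already present; 4 new (h, n, j, h)
  "ehthjjettj" → prefix "ehthjj" already present; 4 new (e, t, t, j)
Total nodes = 9 + 7 + 1 + 4 + 1 + 8 + 4 + 4 + 3 + 4 + 5 + 3 + 4 + 4 = 61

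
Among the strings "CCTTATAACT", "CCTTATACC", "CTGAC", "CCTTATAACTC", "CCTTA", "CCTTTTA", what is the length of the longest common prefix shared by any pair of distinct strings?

10

The deepest shared node is where two words last agree before diverging.
"CCTTATAACT" and "CCTTATAACTC" agree on "CCTTATAACT" (10 characters) before diverging; nothing deeper is shared.
Longest shared-prefix length: 10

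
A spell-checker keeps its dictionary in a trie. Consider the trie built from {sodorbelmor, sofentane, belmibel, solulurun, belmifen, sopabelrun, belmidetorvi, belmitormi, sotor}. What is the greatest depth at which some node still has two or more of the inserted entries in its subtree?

5

Look for the deepest trie node that still has at least two words in its subtree.
e.g. "belmibel" and "belmidetorvi" share the prefix "belmi" of length 5; no pair shares a longer one.
Longest shared-prefix length: 5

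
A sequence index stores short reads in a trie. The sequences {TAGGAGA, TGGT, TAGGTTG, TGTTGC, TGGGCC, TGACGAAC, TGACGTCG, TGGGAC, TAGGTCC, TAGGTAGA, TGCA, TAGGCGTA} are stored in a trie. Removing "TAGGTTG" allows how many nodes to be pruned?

Walk "TAGGTTG" from the leaf back toward the root, removing each node that no remaining word uses.
The suffix "TG" (2 nodes) is used only by "TAGGTTG"; the node for "TAGGT" still has the child "C", so pruning stops there.
Nodes removed: 2

2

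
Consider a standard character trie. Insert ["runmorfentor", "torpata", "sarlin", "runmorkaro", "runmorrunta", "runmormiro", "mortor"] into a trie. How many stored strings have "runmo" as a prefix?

Walk to "runmo"; the words in its subtree are exactly those with that prefix.
Matches: "runmorfentor", "runmorkaro", "runmormiro", "runmorrunta"
Count: 4

4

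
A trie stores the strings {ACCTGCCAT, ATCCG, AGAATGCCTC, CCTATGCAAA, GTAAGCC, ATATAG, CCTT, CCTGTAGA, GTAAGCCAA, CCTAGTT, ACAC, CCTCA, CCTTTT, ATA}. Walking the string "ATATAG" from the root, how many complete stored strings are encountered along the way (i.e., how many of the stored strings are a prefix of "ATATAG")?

Check each prefix of "ATATAG" against the stored set — each match is an end-marker on the path.
Prefixes of the query that are stored words: "ATA", "ATATAG"
Count: 2

2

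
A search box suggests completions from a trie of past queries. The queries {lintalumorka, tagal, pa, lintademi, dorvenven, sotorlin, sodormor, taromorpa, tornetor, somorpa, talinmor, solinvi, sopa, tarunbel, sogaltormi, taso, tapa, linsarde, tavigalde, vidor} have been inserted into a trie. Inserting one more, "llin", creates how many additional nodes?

"l" is already a path in the trie; the remaining "lin" must be added.
So 4 − 1 = 3 new nodes.

3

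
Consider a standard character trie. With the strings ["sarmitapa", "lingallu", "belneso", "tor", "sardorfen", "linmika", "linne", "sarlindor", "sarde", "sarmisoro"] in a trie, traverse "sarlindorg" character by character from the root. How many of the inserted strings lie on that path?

Check each prefix of "sarlindorg" against the stored set — each match is an end-marker on the path.
Prefixes of the query that are stored words: "sarlindor"
Count: 1

1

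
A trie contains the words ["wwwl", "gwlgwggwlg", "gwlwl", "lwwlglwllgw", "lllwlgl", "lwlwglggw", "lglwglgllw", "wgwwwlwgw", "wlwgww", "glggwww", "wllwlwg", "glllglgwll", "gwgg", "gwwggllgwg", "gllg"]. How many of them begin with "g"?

7

Filter for entries beginning with "g":
Words under "g": glggwww, gllg, glllglgwll, gwgg, gwlgwggwlg, gwlwl, gwwggllgwg
Count: 7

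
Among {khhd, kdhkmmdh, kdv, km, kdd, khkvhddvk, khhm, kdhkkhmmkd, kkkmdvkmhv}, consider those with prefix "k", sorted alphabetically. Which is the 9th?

Filter for "k…" and sort: "kdd", "kdhkkhmmkd", "kdhkmmdh", "kdv", "khhd", "khhm", "khkvhddvk", "kkkmdvkmhv", "km"
Position 9: km

km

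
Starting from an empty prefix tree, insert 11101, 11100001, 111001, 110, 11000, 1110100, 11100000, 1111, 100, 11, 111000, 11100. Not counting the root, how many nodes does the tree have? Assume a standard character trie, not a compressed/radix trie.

For each word, the new-node count is its length minus the longest prefix already in the trie:
  "11101" → 5 new (1, 1, 1, 0, 1)
  "11100001" → prefix "1110" already present; 4 new (0, 0, 0, 1)
  "111001" → prefix "11100" already present; 1 new (1)
  "110" → prefix "11" already present; 1 new (0)
  "11000" → prefix "110" already present; 2 new (0, 0)
  "1110100" → prefix "11101" already present; 2 new (0, 0)
  "11100000" → prefix "1110000" already present; 1 new (0)
  "1111" → prefix "111" already present; 1 new (1)
  "100" → prefix "1" already present; 2 new (0, 0)
  "11" → prefix "11" already present; 0 new (none)
  "111000" → prefix "111000" already present; 0 new (none)
  "11100" → prefix "11100" already present; 0 new (none)
Total nodes = 5 + 4 + 1 + 1 + 2 + 2 + 1 + 1 + 2 + 0 + 0 + 0 = 19

19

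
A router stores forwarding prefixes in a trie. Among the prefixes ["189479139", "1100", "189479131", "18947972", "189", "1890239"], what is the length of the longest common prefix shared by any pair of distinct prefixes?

8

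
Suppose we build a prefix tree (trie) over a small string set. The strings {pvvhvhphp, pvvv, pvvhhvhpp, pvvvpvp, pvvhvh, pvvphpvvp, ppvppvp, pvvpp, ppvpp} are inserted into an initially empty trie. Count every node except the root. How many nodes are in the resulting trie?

Trace insertions, counting only characters that open a new branch:
  "pvvhvhphp" → 9 new (p, v, v, h, v, h, p, h, p)
  "pvvv" → prefix "pvv" already present; 1 new (v)
  "pvvhhvhpp" → prefix "pvvh" already present; 5 new (h, v, h, p, p)
  "pvvvpvp" → prefix "pvvv" already present; 3 new (p, v, p)
  "pvvhvh" → prefix "pvvhvh" already present; 0 new (none)
  "pvvphpvvp" → prefix "pvv" already present; 6 new (p, h, p, v, v, p)
  "ppvppvp" → prefix "p" already present; 6 new (p, v, p, p, v, p)
  "pvvpp" → prefix "pvvp" already present; 1 new (p)
  "ppvpp" → prefix "ppvpp" already present; 0 new (none)
Total nodes = 9 + 1 + 5 + 3 + 0 + 6 + 6 + 1 + 0 = 31

31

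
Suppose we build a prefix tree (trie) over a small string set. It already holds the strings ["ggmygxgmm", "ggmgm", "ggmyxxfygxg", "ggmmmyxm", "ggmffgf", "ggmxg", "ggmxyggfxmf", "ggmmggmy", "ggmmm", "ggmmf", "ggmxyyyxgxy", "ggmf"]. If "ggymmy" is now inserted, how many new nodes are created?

Walking "ggymmy" from the root, the first 2 characters ("gg") follow existing edges; "y" is the first miss.
So 6 − 2 = 4 new nodes.

4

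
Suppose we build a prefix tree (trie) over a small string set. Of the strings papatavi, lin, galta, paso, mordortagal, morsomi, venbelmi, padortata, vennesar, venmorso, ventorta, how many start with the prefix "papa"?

Walk to "papa"; the words in its subtree are exactly those with that prefix.
Words under "papa": papatavi
Count: 1

1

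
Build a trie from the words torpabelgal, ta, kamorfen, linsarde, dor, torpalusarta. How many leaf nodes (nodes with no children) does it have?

Leaves are exactly the stored words that no other stored word extends.
Those words: "dor", "kamorfen", "linsarde", "ta", "torpabelgal", "torpalusarta"
Leaf count: 6

6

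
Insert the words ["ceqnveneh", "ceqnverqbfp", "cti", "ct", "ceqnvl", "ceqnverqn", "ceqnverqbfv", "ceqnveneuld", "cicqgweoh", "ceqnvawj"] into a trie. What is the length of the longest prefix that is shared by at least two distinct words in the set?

The deepest shared node is where two words last agree before diverging.
e.g. "ceqnverqbfp" and "ceqnverqbfv" share the prefix "ceqnverqbf" of length 10; no pair shares a longer one.
Longest shared-prefix length: 10

10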